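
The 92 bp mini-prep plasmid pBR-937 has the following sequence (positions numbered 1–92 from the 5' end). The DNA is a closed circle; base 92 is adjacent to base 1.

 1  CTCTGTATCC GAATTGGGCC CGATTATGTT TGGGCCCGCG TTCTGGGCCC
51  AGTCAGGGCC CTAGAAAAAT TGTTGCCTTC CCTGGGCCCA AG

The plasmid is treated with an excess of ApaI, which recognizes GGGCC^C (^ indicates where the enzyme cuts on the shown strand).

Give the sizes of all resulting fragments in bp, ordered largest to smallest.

28, 24, 16, 13, 11 bp

ApaI sites (GGGCCC) start at positions 16, 32, 45, 56, 84.
ApaI cuts after base 5 of each site (before the last base), so after positions 20, 36, 49, 60, 88.
Circular molecule, 5 cuts → 5 fragments:
  21–36 → 16 bp
  37–49 → 13 bp
  50–60 → 11 bp
  61–88 → 28 bp
  89–92 then 1–20 → 4 + 20 = 24 bp
Sorted largest to smallest: 28, 24, 16, 13, 11 bp.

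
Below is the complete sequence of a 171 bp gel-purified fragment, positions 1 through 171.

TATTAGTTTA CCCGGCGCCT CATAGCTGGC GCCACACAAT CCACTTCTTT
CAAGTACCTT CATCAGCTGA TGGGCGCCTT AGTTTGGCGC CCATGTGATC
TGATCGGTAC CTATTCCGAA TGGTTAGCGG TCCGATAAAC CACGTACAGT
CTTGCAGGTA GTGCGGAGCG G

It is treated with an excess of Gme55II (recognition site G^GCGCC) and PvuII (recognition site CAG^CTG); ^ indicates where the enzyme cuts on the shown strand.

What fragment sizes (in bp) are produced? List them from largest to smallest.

85, 38, 14, 14, 13, 7 bp

Gme55II sites (GGCGCC) start at positions 14, 28, 73, 86.
Gme55II cuts after the first base of each site, so after positions 14, 28, 73, 86.
The PvuII site (CAGCTG) starts at position 64.
PvuII cuts after base 3 of each site, so after position 66.
Combined cut positions: 14, 28, 66, 73, 86.
Linear molecule, 5 cuts → 6 fragments:
  1–14 → 14 bp
  15–28 → 14 bp
  29–66 → 38 bp
  67–73 → 7 bp
  74–86 → 13 bp
  87–171 → 85 bp
Sorted largest to smallest: 85, 38, 14, 14, 13, 7 bp.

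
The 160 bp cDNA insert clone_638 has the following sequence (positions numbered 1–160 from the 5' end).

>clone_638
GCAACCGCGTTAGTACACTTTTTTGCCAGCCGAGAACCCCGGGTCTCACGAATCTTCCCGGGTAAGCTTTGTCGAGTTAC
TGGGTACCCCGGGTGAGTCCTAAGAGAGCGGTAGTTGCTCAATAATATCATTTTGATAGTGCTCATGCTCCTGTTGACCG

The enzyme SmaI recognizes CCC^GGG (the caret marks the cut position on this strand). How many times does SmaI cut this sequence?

3

CCCGGG occurs starting at positions 38, 57, 88.
SmaI cuts at 3 sites.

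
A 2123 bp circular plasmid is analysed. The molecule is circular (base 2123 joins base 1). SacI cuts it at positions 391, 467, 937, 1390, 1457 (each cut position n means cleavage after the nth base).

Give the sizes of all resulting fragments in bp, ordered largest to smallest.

Circular molecule, 5 cuts → 5 fragments:
  467 − 391 = 76 bp
  937 − 467 = 470 bp
  1390 − 937 = 453 bp
  1457 − 1390 = 67 bp
  wrap: 2123 − 1457 + 391 = 1057 bp
Sorted largest to smallest: 1057, 470, 453, 76, 67 bp.

1057, 470, 453, 76, 67 bp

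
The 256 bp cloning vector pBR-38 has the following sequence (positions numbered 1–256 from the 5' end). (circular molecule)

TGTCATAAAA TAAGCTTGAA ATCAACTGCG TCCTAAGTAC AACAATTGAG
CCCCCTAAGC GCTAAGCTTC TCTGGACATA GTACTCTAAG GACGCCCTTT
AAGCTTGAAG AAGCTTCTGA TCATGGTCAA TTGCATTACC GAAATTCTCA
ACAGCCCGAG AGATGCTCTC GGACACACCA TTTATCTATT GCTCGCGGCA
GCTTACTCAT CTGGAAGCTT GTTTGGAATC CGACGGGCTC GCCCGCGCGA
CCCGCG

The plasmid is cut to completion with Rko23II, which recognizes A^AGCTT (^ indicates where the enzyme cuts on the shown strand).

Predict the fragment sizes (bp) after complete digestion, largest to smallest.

Rko23II sites (AAGCTT) start at positions 12, 64, 101, 111, 215.
Rko23II cuts after the first base of each site, so after positions 12, 64, 101, 111, 215.
Circular molecule, 5 cuts → 5 fragments:
  13–64 → 52 bp
  65–101 → 37 bp
  102–111 → 10 bp
  112–215 → 104 bp
  216–256 then 1–12 → 41 + 12 = 53 bp
Sorted largest to smallest: 104, 53, 52, 37, 10 bp.

104, 53, 52, 37, 10 bp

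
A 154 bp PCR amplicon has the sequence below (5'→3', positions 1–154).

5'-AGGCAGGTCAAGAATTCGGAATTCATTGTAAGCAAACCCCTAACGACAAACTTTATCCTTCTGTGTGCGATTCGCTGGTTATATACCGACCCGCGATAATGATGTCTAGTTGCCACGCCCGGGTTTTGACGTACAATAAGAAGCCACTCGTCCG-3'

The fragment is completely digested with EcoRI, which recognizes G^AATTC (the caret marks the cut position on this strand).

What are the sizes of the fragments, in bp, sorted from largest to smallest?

135, 12, 7 bp

EcoRI sites (GAATTC) start at positions 12, 19.
EcoRI cuts after the first base of each site, so after positions 12, 19.
Linear molecule, 2 cuts → 3 fragments:
  1–12 → 12 bp
  13–19 → 7 bp
  20–154 → 135 bp
Sorted largest to smallest: 135, 12, 7 bp.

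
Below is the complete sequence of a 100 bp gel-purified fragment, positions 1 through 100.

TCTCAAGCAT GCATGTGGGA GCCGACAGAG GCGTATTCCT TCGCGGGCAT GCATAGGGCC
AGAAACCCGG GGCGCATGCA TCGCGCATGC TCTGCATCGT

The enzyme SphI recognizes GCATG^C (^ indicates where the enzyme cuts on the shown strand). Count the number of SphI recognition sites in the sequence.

4

GCATGC occurs starting at positions 7, 47, 74, 85.
SphI cuts at 4 sites.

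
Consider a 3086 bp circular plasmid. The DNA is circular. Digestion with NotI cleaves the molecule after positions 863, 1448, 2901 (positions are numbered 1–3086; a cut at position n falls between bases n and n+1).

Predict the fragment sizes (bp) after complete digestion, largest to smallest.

Circular molecule, 3 cuts → 3 fragments:
  1448 − 863 = 585 bp
  2901 − 1448 = 1453 bp
  wrap: 3086 − 2901 + 863 = 1048 bp
Sorted largest to smallest: 1453, 1048, 585 bp.

1453, 1048, 585 bp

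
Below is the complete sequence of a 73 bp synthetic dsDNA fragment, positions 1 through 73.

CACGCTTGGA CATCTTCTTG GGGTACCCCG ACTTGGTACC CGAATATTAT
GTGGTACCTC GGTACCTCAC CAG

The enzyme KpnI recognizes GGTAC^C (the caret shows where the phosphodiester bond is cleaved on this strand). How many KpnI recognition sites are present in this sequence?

GGTACC occurs starting at positions 22, 35, 53, 61.
KpnI cuts at 4 sites.

4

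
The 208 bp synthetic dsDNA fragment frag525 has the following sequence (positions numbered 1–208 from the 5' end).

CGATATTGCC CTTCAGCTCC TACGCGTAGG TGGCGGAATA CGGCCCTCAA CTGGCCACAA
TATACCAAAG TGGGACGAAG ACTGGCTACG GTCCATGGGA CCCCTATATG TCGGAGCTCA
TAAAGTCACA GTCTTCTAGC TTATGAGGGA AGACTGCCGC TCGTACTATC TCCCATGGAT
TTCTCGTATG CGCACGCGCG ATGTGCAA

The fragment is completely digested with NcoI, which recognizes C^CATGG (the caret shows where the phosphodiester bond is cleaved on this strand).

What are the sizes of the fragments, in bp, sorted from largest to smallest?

93, 80, 35 bp

NcoI sites (CCATGG) start at positions 93, 173.
NcoI cuts after the first base of each site, so after positions 93, 173.
Linear molecule, 2 cuts → 3 fragments:
  1–93 → 93 bp
  94–173 → 80 bp
  174–208 → 35 bp
Sorted largest to smallest: 93, 80, 35 bp.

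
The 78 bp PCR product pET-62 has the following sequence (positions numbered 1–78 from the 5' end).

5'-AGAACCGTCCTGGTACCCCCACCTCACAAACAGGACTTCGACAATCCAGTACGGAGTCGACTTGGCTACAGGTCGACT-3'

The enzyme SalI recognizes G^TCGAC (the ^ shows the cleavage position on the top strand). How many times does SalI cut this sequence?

GTCGAC occurs starting at positions 56, 72.
SalI cuts at 2 sites.

2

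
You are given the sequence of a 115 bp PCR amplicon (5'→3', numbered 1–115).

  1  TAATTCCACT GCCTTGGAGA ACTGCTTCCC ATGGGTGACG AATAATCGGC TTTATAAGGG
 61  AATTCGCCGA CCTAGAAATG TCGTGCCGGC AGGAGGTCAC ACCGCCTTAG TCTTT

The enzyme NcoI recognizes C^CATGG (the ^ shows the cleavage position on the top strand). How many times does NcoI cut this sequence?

CCATGG occurs starting at position 29.
NcoI cuts at 1 site.

1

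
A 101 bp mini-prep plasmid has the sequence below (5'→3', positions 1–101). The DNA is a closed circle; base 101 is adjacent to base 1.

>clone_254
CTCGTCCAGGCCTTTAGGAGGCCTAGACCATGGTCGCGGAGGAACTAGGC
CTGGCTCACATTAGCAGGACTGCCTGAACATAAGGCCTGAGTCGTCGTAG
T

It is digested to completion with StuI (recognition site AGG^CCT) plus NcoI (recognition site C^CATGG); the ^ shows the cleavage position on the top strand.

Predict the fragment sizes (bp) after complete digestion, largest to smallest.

36, 26, 21, 11, 7 bp

StuI sites (AGGCCT) start at positions 8, 19, 47, 83.
StuI cuts after base 3 of each site, so after positions 10, 21, 49, 85.
The NcoI site (CCATGG) starts at position 28.
NcoI cuts after the first base of each site, so after position 28.
Combined cut positions: 10, 21, 28, 49, 85.
Circular molecule, 5 cuts → 5 fragments:
  11–21 → 11 bp
  22–28 → 7 bp
  29–49 → 21 bp
  50–85 → 36 bp
  86–101 then 1–10 → 16 + 10 = 26 bp
Sorted largest to smallest: 36, 26, 21, 11, 7 bp.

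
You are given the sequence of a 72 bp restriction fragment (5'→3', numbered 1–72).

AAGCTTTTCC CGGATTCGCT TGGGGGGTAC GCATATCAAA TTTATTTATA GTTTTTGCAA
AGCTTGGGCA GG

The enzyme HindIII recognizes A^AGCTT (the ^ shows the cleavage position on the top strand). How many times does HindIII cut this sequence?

AAGCTT occurs starting at positions 1, 60.
HindIII cuts at 2 sites.

2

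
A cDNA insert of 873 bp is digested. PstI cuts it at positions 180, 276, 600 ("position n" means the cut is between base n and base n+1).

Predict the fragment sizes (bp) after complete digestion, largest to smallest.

324, 273, 180, 96 bp

Linear molecule, 3 cuts → 4 fragments:
  180 − 0 = 180 bp
  276 − 180 = 96 bp
  600 − 276 = 324 bp
  873 − 600 = 273 bp
Sorted largest to smallest: 324, 273, 180, 96 bp.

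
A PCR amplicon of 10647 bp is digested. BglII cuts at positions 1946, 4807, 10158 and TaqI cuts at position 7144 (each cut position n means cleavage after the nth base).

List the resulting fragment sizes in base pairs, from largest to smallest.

3014, 2861, 2337, 1946, 489 bp

Combined cut positions (sorted): 1946, 4807, 7144, 10158.
Linear molecule, 4 cuts → 5 fragments:
  1946 − 0 = 1946 bp
  4807 − 1946 = 2861 bp
  7144 − 4807 = 2337 bp
  10158 − 7144 = 3014 bp
  10647 − 10158 = 489 bp
Sorted largest to smallest: 3014, 2861, 2337, 1946, 489 bp.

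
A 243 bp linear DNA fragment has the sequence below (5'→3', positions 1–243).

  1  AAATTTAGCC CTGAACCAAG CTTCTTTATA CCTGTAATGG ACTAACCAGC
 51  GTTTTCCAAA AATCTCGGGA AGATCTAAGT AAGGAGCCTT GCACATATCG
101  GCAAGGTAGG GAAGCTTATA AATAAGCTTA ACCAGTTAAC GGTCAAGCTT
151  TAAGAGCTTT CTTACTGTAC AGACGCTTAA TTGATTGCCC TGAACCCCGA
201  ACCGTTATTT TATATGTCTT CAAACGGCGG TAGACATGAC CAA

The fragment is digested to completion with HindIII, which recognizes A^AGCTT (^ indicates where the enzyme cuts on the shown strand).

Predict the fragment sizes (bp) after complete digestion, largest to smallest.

98, 94, 21, 18, 12 bp

HindIII sites (AAGCTT) start at positions 18, 112, 124, 145.
HindIII cuts after the first base of each site, so after positions 18, 112, 124, 145.
Linear molecule, 4 cuts → 5 fragments:
  1–18 → 18 bp
  19–112 → 94 bp
  113–124 → 12 bp
  125–145 → 21 bp
  146–243 → 98 bp
Sorted largest to smallest: 98, 94, 21, 18, 12 bp.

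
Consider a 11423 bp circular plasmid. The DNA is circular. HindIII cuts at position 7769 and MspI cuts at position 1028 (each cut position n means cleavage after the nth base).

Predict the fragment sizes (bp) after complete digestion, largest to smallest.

6741, 4682 bp

Combined cut positions (sorted): 1028, 7769.
Circular molecule, 2 cuts → 2 fragments:
  7769 − 1028 = 6741 bp
  wrap: 11423 − 7769 + 1028 = 4682 bp
Sorted largest to smallest: 6741, 4682 bp.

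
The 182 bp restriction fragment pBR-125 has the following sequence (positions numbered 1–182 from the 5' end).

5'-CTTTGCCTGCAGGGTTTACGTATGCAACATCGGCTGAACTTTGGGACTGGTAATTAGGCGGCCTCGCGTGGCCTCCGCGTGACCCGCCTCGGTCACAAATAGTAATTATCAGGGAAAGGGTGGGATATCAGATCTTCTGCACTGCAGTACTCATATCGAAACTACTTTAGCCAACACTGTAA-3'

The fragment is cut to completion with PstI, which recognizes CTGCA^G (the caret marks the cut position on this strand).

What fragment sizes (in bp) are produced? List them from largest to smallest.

PstI sites (CTGCAG) start at positions 7, 142.
PstI cuts after base 5 of each site (before the last base), so after positions 11, 146.
Linear molecule, 2 cuts → 3 fragments:
  1–11 → 11 bp
  12–146 → 135 bp
  147–182 → 36 bp
Sorted largest to smallest: 135, 36, 11 bp.

135, 36, 11 bp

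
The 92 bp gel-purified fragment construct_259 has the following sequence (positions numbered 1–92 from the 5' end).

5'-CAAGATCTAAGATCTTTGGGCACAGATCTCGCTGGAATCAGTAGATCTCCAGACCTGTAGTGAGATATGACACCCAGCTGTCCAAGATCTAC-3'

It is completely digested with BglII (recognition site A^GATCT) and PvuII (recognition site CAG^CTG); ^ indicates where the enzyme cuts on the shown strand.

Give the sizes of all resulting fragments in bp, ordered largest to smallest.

34, 19, 14, 8, 7, 7, 3 bp

BglII sites (AGATCT) start at positions 3, 10, 24, 43, 85.
BglII cuts after the first base of each site, so after positions 3, 10, 24, 43, 85.
The PvuII site (CAGCTG) starts at position 75.
PvuII cuts after base 3 of each site, so after position 77.
Combined cut positions: 3, 10, 24, 43, 77, 85.
Linear molecule, 6 cuts → 7 fragments:
  1–3 → 3 bp
  4–10 → 7 bp
  11–24 → 14 bp
  25–43 → 19 bp
  44–77 → 34 bp
  78–85 → 8 bp
  86–92 → 7 bp
Sorted largest to smallest: 34, 19, 14, 8, 7, 7, 3 bp.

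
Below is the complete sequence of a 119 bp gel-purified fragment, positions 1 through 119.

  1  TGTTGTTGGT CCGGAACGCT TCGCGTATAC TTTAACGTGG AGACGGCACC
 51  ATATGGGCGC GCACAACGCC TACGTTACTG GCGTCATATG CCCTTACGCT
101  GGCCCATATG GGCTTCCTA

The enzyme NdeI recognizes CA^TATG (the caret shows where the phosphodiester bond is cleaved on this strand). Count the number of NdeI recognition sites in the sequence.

CATATG occurs starting at positions 50, 85, 105.
NdeI cuts at 3 sites.

3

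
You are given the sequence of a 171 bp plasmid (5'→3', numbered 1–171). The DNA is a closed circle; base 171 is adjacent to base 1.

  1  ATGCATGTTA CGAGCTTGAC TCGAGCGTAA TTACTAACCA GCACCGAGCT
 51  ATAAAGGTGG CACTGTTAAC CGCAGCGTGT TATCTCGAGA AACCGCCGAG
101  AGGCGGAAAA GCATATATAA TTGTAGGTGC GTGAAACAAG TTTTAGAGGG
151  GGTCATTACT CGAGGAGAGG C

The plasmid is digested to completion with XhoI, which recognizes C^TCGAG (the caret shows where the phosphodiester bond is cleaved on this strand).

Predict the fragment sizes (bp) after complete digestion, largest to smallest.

XhoI sites (CTCGAG) start at positions 20, 84, 159.
XhoI cuts after the first base of each site, so after positions 20, 84, 159.
Circular molecule, 3 cuts → 3 fragments:
  21–84 → 64 bp
  85–159 → 75 bp
  160–171 then 1–20 → 12 + 20 = 32 bp
Sorted largest to smallest: 75, 64, 32 bp.

75, 64, 32 bp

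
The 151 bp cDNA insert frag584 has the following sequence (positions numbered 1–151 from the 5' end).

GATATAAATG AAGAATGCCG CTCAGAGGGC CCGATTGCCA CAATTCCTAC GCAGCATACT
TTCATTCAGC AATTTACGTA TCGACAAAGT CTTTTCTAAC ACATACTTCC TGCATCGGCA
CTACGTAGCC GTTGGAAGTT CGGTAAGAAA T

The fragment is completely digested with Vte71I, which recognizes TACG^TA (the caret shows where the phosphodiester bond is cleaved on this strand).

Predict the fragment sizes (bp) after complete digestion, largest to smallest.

78, 47, 26 bp

Vte71I sites (TACGTA) start at positions 75, 122.
Vte71I cuts after base 4 of each site, so after positions 78, 125.
Linear molecule, 2 cuts → 3 fragments:
  1–78 → 78 bp
  79–125 → 47 bp
  126–151 → 26 bp
Sorted largest to smallest: 78, 47, 26 bp.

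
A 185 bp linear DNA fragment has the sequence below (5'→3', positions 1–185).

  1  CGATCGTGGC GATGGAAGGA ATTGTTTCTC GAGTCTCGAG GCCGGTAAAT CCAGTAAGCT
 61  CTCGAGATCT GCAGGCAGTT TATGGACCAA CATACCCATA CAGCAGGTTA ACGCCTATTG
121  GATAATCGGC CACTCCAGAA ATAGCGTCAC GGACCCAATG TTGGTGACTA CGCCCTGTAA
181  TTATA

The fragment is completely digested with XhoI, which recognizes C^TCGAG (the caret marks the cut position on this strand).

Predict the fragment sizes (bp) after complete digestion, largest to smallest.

124, 28, 26, 7 bp

XhoI sites (CTCGAG) start at positions 28, 35, 61.
XhoI cuts after the first base of each site, so after positions 28, 35, 61.
Linear molecule, 3 cuts → 4 fragments:
  1–28 → 28 bp
  29–35 → 7 bp
  36–61 → 26 bp
  62–185 → 124 bp
Sorted largest to smallest: 124, 28, 26, 7 bp.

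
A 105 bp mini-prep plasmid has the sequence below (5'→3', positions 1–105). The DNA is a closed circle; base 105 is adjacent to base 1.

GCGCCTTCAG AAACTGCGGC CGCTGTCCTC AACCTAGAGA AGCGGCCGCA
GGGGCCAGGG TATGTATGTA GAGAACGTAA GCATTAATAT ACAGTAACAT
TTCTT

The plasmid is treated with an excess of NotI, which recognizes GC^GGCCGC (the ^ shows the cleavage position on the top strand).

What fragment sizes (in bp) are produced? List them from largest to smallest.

NotI sites (GCGGCCGC) start at positions 16, 42.
NotI cuts after base 2 of each site, so after positions 17, 43.
Circular molecule, 2 cuts → 2 fragments:
  18–43 → 26 bp
  44–105 then 1–17 → 62 + 17 = 79 bp
Sorted largest to smallest: 79, 26 bp.

79, 26 bp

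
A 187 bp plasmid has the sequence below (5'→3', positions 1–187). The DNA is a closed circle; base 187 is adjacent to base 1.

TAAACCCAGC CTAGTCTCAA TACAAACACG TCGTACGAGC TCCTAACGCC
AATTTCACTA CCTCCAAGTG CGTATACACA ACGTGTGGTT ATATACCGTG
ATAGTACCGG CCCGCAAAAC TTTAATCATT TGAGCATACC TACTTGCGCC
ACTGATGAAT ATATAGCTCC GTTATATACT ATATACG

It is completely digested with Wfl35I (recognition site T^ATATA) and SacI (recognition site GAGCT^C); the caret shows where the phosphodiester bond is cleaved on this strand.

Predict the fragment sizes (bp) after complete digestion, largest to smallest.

70, 49, 48, 13, 7 bp

Wfl35I sites (TATATA) start at positions 90, 160, 173, 180.
Wfl35I cuts after the first base of each site, so after positions 90, 160, 173, 180.
The SacI site (GAGCTC) starts at position 37.
SacI cuts after base 5 of each site (before the last base), so after position 41.
Combined cut positions: 41, 90, 160, 173, 180.
Circular molecule, 5 cuts → 5 fragments:
  42–90 → 49 bp
  91–160 → 70 bp
  161–173 → 13 bp
  174–180 → 7 bp
  181–187 then 1–41 → 7 + 41 = 48 bp
Sorted largest to smallest: 70, 49, 48, 13, 7 bp.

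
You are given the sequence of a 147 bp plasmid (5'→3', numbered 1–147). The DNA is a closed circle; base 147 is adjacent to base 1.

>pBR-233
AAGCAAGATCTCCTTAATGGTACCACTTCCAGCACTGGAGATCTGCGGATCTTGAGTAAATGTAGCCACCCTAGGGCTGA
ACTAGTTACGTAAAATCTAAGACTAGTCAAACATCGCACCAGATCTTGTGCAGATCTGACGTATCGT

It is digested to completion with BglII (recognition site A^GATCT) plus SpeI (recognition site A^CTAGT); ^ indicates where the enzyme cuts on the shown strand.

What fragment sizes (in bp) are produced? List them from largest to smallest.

BglII sites (AGATCT) start at positions 6, 39, 121, 132.
BglII cuts after the first base of each site, so after positions 6, 39, 121, 132.
SpeI sites (ACTAGT) start at positions 81, 102.
SpeI cuts after the first base of each site, so after positions 81, 102.
Combined cut positions: 6, 39, 81, 102, 121, 132.
Circular molecule, 6 cuts → 6 fragments:
  7–39 → 33 bp
  40–81 → 42 bp
  82–102 → 21 bp
  103–121 → 19 bp
  122–132 → 11 bp
  133–147 then 1–6 → 15 + 6 = 21 bp
Sorted largest to smallest: 42, 33, 21, 21, 19, 11 bp.

42, 33, 21, 21, 19, 11 bp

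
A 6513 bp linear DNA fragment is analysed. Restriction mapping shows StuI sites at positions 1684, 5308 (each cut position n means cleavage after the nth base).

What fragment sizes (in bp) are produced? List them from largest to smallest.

3624, 1684, 1205 bp

Linear molecule, 2 cuts → 3 fragments:
  1684 − 0 = 1684 bp
  5308 − 1684 = 3624 bp
  6513 − 5308 = 1205 bp
Sorted largest to smallest: 3624, 1684, 1205 bp.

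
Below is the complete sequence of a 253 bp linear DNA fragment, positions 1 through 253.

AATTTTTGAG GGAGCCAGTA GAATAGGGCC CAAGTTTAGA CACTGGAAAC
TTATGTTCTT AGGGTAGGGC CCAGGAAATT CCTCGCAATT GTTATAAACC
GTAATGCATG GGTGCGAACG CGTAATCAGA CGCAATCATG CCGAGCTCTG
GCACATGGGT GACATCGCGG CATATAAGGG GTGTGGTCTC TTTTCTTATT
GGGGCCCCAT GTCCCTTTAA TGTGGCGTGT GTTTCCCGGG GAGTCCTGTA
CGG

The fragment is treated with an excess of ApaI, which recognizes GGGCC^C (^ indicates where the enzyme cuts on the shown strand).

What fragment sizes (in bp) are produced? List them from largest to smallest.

ApaI sites (GGGCCC) start at positions 26, 67, 202.
ApaI cuts after base 5 of each site (before the last base), so after positions 30, 71, 206.
Linear molecule, 3 cuts → 4 fragments:
  1–30 → 30 bp
  31–71 → 41 bp
  72–206 → 135 bp
  207–253 → 47 bp
Sorted largest to smallest: 135, 47, 41, 30 bp.

135, 47, 41, 30 bp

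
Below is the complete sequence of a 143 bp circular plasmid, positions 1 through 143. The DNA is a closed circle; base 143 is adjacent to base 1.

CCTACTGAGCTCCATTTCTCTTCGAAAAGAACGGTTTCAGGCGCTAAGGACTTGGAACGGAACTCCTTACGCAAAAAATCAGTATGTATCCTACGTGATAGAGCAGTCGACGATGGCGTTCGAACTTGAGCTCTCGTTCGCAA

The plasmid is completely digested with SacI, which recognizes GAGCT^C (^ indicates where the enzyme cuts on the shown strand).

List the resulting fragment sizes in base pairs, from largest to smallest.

121, 22 bp

SacI sites (GAGCTC) start at positions 7, 128.
SacI cuts after base 5 of each site (before the last base), so after positions 11, 132.
Circular molecule, 2 cuts → 2 fragments:
  12–132 → 121 bp
  133–143 then 1–11 → 11 + 11 = 22 bp
Sorted largest to smallest: 121, 22 bp.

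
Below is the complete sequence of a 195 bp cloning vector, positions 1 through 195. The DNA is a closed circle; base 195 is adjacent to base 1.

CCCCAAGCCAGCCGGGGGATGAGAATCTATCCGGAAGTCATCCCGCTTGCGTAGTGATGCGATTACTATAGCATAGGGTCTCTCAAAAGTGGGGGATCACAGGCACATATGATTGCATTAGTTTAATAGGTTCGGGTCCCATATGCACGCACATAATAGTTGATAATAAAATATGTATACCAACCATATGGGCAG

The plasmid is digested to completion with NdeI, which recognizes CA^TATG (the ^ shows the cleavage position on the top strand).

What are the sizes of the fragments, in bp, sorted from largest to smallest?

NdeI sites (CATATG) start at positions 106, 140, 185.
NdeI cuts after base 2 of each site, so after positions 107, 141, 186.
Circular molecule, 3 cuts → 3 fragments:
  108–141 → 34 bp
  142–186 → 45 bp
  187–195 then 1–107 → 9 + 107 = 116 bp
Sorted largest to smallest: 116, 45, 34 bp.

116, 45, 34 bp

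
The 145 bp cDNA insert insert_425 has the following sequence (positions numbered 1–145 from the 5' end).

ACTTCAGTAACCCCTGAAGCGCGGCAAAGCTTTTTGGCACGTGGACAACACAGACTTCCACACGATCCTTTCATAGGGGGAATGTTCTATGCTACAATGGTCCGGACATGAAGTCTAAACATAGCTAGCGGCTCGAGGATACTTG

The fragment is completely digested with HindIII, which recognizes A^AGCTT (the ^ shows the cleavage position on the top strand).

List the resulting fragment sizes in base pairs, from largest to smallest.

The HindIII site (AAGCTT) starts at position 27.
HindIII cuts after the first base of each site, so after position 27.
Linear molecule, 1 cut → 2 fragments:
  1–27 → 27 bp
  28–145 → 118 bp
Sorted largest to smallest: 118, 27 bp.

118, 27 bp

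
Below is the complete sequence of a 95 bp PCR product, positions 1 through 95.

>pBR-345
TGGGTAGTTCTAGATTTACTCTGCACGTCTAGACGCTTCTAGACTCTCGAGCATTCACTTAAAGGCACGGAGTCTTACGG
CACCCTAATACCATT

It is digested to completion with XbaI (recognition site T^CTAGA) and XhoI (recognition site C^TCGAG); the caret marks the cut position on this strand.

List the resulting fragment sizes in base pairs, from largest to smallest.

49, 19, 10, 9, 8 bp

XbaI sites (TCTAGA) start at positions 9, 28, 38.
XbaI cuts after the first base of each site, so after positions 9, 28, 38.
The XhoI site (CTCGAG) starts at position 46.
XhoI cuts after the first base of each site, so after position 46.
Combined cut positions: 9, 28, 38, 46.
Linear molecule, 4 cuts → 5 fragments:
  1–9 → 9 bp
  10–28 → 19 bp
  29–38 → 10 bp
  39–46 → 8 bp
  47–95 → 49 bp
Sorted largest to smallest: 49, 19, 10, 9, 8 bp.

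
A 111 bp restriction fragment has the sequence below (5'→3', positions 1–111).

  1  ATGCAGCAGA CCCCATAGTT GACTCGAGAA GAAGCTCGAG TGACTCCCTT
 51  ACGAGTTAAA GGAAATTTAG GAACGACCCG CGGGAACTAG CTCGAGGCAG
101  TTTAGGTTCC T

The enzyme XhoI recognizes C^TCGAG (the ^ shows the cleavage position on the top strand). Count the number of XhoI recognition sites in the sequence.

3

CTCGAG occurs starting at positions 23, 35, 91.
XhoI cuts at 3 sites.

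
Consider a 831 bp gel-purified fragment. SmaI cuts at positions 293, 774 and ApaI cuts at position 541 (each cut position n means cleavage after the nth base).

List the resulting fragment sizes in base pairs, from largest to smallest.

Combined cut positions (sorted): 293, 541, 774.
Linear molecule, 3 cuts → 4 fragments:
  293 − 0 = 293 bp
  541 − 293 = 248 bp
  774 − 541 = 233 bp
  831 − 774 = 57 bp
Sorted largest to smallest: 293, 248, 233, 57 bp.

293, 248, 233, 57 bp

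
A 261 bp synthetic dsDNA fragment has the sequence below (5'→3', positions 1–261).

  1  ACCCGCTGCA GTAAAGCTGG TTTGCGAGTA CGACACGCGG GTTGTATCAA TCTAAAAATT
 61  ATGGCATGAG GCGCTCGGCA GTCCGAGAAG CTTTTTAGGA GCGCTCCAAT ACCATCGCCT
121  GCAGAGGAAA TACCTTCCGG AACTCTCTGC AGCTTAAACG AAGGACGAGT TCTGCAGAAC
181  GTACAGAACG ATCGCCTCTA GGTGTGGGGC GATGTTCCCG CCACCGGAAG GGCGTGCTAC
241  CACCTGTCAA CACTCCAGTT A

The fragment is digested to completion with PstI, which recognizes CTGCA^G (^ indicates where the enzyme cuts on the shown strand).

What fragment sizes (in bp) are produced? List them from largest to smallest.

113, 85, 28, 25, 10 bp

PstI sites (CTGCAG) start at positions 6, 119, 147, 172.
PstI cuts after base 5 of each site (before the last base), so after positions 10, 123, 151, 176.
Linear molecule, 4 cuts → 5 fragments:
  1–10 → 10 bp
  11–123 → 113 bp
  124–151 → 28 bp
  152–176 → 25 bp
  177–261 → 85 bp
Sorted largest to smallest: 113, 85, 28, 25, 10 bp.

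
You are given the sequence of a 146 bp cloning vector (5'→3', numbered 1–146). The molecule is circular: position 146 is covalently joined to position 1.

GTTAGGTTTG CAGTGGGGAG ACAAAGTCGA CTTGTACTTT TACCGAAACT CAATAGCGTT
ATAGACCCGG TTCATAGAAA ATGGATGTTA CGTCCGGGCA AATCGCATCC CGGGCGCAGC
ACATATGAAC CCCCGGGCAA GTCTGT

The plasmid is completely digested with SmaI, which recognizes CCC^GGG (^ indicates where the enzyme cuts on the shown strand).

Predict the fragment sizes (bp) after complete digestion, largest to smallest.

SmaI sites (CCCGGG) start at positions 109, 132.
SmaI cuts after base 3 of each site, so after positions 111, 134.
Circular molecule, 2 cuts → 2 fragments:
  112–134 → 23 bp
  135–146 then 1–111 → 12 + 111 = 123 bp
Sorted largest to smallest: 123, 23 bp.

123, 23 bp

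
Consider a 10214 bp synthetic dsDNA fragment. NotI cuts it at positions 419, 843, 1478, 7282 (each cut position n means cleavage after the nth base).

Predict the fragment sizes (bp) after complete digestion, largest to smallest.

Linear molecule, 4 cuts → 5 fragments:
  419 − 0 = 419 bp
  843 − 419 = 424 bp
  1478 − 843 = 635 bp
  7282 − 1478 = 5804 bp
  10214 − 7282 = 2932 bp
Sorted largest to smallest: 5804, 2932, 635, 424, 419 bp.

5804, 2932, 635, 424, 419 bp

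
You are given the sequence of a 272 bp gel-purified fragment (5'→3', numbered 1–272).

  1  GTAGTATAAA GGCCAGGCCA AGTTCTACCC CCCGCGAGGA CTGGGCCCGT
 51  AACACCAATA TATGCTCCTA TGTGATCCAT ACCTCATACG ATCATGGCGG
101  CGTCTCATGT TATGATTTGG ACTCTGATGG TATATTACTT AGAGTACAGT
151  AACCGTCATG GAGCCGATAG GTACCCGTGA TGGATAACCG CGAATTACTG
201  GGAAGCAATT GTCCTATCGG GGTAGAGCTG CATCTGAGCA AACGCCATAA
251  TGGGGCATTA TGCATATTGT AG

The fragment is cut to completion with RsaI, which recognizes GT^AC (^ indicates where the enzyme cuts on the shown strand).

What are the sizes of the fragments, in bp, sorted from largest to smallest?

RsaI sites (GTAC) start at positions 144, 171.
RsaI cuts after base 2 of each site, so after positions 145, 172.
Linear molecule, 2 cuts → 3 fragments:
  1–145 → 145 bp
  146–172 → 27 bp
  173–272 → 100 bp
Sorted largest to smallest: 145, 100, 27 bp.

145, 100, 27 bp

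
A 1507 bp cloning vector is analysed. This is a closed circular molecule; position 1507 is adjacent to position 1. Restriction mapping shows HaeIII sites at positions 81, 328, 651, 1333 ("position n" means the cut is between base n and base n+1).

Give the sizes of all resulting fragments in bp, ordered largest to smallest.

682, 323, 255, 247 bp

Circular molecule, 4 cuts → 4 fragments:
  328 − 81 = 247 bp
  651 − 328 = 323 bp
  1333 − 651 = 682 bp
  wrap: 1507 − 1333 + 81 = 255 bp
Sorted largest to smallest: 682, 323, 255, 247 bp.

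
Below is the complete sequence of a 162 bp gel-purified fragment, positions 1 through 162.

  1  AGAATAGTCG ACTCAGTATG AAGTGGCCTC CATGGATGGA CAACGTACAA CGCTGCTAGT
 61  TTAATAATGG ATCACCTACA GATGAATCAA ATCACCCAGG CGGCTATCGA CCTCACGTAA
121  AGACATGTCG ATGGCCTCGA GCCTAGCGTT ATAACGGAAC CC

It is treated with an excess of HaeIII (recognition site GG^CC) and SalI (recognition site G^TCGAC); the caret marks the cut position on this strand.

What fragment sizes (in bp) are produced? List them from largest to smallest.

HaeIII sites (GGCC) start at positions 25, 133.
HaeIII cuts after base 2 of each site, so after positions 26, 134.
The SalI site (GTCGAC) starts at position 7.
SalI cuts after the first base of each site, so after position 7.
Combined cut positions: 7, 26, 134.
Linear molecule, 3 cuts → 4 fragments:
  1–7 → 7 bp
  8–26 → 19 bp
  27–134 → 108 bp
  135–162 → 28 bp
Sorted largest to smallest: 108, 28, 19, 7 bp.

108, 28, 19, 7 bp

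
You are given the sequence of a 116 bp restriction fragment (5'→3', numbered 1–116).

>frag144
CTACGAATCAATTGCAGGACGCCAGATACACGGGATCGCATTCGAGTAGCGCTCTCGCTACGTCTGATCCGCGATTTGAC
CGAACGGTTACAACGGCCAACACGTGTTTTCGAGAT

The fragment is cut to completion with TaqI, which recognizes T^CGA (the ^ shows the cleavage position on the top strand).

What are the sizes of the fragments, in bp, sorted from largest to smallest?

TaqI sites (TCGA) start at positions 42, 110.
TaqI cuts after the first base of each site, so after positions 42, 110.
Linear molecule, 2 cuts → 3 fragments:
  1–42 → 42 bp
  43–110 → 68 bp
  111–116 → 6 bp
Sorted largest to smallest: 68, 42, 6 bp.

68, 42, 6 bp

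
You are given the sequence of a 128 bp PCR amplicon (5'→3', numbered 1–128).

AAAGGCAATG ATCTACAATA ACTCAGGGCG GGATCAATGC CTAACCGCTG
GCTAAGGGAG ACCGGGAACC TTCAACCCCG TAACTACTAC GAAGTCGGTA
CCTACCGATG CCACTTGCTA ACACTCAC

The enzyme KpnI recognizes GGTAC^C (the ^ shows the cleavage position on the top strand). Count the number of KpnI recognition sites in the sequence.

GGTACC occurs starting at position 97.
KpnI cuts at 1 site.

1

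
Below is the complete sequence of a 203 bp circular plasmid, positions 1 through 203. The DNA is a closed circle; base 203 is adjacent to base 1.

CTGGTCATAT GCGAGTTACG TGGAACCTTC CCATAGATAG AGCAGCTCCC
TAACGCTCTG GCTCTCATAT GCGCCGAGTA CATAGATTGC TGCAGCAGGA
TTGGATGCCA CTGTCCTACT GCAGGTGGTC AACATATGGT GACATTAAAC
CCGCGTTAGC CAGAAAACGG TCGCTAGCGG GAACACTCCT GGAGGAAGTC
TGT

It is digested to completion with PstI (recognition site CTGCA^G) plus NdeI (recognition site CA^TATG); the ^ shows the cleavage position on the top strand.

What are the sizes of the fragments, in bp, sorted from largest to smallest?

76, 60, 29, 27, 11 bp

PstI sites (CTGCAG) start at positions 90, 119.
PstI cuts after base 5 of each site (before the last base), so after positions 94, 123.
NdeI sites (CATATG) start at positions 6, 66, 133.
NdeI cuts after base 2 of each site, so after positions 7, 67, 134.
Combined cut positions: 7, 67, 94, 123, 134.
Circular molecule, 5 cuts → 5 fragments:
  8–67 → 60 bp
  68–94 → 27 bp
  95–123 → 29 bp
  124–134 → 11 bp
  135–203 then 1–7 → 69 + 7 = 76 bp
Sorted largest to smallest: 76, 60, 29, 27, 11 bp.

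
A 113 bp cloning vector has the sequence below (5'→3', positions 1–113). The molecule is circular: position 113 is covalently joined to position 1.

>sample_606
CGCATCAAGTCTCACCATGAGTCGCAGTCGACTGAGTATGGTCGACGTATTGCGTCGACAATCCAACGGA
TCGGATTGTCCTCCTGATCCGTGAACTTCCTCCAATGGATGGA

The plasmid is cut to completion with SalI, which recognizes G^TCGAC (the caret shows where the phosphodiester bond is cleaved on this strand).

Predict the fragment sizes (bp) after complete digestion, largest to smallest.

SalI sites (GTCGAC) start at positions 27, 41, 54.
SalI cuts after the first base of each site, so after positions 27, 41, 54.
Circular molecule, 3 cuts → 3 fragments:
  28–41 → 14 bp
  42–54 → 13 bp
  55–113 then 1–27 → 59 + 27 = 86 bp
Sorted largest to smallest: 86, 14, 13 bp.

86, 14, 13 bp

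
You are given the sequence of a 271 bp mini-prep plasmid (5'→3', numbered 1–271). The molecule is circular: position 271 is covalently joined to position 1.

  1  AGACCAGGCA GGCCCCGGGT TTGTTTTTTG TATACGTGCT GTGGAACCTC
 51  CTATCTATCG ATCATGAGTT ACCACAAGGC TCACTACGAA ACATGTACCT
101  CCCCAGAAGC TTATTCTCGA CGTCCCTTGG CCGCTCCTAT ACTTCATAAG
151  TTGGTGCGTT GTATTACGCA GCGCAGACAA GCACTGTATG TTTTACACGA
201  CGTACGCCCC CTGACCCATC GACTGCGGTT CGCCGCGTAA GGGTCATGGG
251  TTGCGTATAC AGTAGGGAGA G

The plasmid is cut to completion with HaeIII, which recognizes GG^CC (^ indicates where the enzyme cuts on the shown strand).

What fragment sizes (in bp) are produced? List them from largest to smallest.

HaeIII sites (GGCC) start at positions 11, 129.
HaeIII cuts after base 2 of each site, so after positions 12, 130.
Circular molecule, 2 cuts → 2 fragments:
  13–130 → 118 bp
  131–271 then 1–12 → 141 + 12 = 153 bp
Sorted largest to smallest: 153, 118 bp.

153, 118 bp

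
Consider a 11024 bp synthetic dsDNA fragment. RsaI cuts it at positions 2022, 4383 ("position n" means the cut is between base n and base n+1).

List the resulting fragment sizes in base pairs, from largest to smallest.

6641, 2361, 2022 bp

Linear molecule, 2 cuts → 3 fragments:
  2022 − 0 = 2022 bp
  4383 − 2022 = 2361 bp
  11024 − 4383 = 6641 bp
Sorted largest to smallest: 6641, 2361, 2022 bp.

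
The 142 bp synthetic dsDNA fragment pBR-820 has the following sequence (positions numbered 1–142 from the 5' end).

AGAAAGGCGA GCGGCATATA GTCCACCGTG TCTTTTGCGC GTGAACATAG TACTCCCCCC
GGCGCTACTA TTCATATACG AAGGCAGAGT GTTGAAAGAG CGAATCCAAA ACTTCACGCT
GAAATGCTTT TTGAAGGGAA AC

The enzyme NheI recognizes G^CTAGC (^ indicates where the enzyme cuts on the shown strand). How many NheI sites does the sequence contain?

No occurrence of GCTAGC is present in the sequence.
NheI does not cut: 0 sites.

0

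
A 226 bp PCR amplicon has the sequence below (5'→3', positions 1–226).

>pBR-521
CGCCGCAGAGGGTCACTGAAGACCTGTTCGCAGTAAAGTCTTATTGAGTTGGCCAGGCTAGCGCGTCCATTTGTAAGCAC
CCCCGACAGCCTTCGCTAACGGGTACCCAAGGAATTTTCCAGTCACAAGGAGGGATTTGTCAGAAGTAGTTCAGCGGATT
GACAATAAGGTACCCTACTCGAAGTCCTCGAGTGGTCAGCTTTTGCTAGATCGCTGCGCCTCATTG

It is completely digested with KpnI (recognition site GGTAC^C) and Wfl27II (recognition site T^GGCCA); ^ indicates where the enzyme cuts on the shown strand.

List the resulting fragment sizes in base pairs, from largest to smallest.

KpnI sites (GGTACC) start at positions 102, 169.
KpnI cuts after base 5 of each site (before the last base), so after positions 106, 173.
The Wfl27II site (TGGCCA) starts at position 50.
Wfl27II cuts after the first base of each site, so after position 50.
Combined cut positions: 50, 106, 173.
Linear molecule, 3 cuts → 4 fragments:
  1–50 → 50 bp
  51–106 → 56 bp
  107–173 → 67 bp
  174–226 → 53 bp
Sorted largest to smallest: 67, 56, 53, 50 bp.

67, 56, 53, 50 bp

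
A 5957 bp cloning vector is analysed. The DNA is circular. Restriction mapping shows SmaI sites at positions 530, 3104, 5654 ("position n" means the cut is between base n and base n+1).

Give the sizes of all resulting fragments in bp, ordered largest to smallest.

2574, 2550, 833 bp

Circular molecule, 3 cuts → 3 fragments:
  3104 − 530 = 2574 bp
  5654 − 3104 = 2550 bp
  wrap: 5957 − 5654 + 530 = 833 bp
Sorted largest to smallest: 2574, 2550, 833 bp.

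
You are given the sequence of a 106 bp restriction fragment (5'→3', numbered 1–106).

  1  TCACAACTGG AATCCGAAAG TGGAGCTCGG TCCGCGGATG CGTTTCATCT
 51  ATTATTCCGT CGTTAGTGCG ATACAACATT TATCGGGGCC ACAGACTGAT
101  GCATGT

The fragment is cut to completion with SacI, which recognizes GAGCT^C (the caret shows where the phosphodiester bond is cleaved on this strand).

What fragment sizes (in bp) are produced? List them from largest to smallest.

The SacI site (GAGCTC) starts at position 23.
SacI cuts after base 5 of each site (before the last base), so after position 27.
Linear molecule, 1 cut → 2 fragments:
  1–27 → 27 bp
  28–106 → 79 bp
Sorted largest to smallest: 79, 27 bp.

79, 27 bp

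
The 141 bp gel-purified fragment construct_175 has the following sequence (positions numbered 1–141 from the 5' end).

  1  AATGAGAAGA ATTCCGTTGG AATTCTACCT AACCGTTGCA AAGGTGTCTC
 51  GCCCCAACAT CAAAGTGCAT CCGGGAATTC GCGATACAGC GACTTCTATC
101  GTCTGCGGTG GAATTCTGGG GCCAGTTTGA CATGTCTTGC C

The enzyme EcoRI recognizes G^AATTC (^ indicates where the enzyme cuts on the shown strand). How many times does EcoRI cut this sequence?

GAATTC occurs starting at positions 9, 20, 75, 111.
EcoRI cuts at 4 sites.

4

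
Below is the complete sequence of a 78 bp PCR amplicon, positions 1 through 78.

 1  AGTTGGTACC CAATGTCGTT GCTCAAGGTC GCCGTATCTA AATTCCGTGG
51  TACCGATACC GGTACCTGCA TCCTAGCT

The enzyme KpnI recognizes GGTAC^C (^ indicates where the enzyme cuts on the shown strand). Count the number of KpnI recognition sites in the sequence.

3

GGTACC occurs starting at positions 5, 49, 61.
KpnI cuts at 3 sites.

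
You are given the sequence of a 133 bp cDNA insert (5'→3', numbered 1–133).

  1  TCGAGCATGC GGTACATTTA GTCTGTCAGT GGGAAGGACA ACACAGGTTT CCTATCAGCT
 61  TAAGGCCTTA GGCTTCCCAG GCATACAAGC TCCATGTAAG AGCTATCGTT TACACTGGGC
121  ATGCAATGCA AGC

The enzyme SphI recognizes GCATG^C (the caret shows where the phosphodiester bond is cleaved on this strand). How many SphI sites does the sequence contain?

GCATGC occurs starting at positions 5, 119.
SphI cuts at 2 sites.

2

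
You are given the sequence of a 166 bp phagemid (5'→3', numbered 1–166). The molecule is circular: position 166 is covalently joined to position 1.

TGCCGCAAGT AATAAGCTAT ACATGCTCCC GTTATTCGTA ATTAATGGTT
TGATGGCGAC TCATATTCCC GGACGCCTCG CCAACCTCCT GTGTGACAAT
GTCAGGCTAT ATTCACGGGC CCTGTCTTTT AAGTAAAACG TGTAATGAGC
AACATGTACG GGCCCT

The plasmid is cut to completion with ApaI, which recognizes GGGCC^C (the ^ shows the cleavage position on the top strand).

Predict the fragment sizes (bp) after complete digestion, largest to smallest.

ApaI sites (GGGCCC) start at positions 117, 160.
ApaI cuts after base 5 of each site (before the last base), so after positions 121, 164.
Circular molecule, 2 cuts → 2 fragments:
  122–164 → 43 bp
  165–166 then 1–121 → 2 + 121 = 123 bp
Sorted largest to smallest: 123, 43 bp.

123, 43 bp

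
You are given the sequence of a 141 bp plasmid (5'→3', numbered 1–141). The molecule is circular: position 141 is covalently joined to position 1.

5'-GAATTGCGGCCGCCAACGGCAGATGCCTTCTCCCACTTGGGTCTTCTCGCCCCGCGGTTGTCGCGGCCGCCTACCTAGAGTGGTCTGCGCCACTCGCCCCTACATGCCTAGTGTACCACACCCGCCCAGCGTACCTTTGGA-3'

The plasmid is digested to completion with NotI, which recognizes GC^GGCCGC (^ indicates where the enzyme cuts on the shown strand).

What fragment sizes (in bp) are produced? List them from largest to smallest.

84, 57 bp

NotI sites (GCGGCCGC) start at positions 6, 63.
NotI cuts after base 2 of each site, so after positions 7, 64.
Circular molecule, 2 cuts → 2 fragments:
  8–64 → 57 bp
  65–141 then 1–7 → 77 + 7 = 84 bp
Sorted largest to smallest: 84, 57 bp.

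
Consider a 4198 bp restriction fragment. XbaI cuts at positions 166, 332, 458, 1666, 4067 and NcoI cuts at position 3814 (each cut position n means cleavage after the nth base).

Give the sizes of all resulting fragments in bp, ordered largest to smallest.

2148, 1208, 253, 166, 166, 131, 126 bp

Combined cut positions (sorted): 166, 332, 458, 1666, 3814, 4067.
Linear molecule, 6 cuts → 7 fragments:
  166 − 0 = 166 bp
  332 − 166 = 166 bp
  458 − 332 = 126 bp
  1666 − 458 = 1208 bp
  3814 − 1666 = 2148 bp
  4067 − 3814 = 253 bp
  4198 − 4067 = 131 bp
Sorted largest to smallest: 2148, 1208, 253, 166, 166, 131, 126 bp.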